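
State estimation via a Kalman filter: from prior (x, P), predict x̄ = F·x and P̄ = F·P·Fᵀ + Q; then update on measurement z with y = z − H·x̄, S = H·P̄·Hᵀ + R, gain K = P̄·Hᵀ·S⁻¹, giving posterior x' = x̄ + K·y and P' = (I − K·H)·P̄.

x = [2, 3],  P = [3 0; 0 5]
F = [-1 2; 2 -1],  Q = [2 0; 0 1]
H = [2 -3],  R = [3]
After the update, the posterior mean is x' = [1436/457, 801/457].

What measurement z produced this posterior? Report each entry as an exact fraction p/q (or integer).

z = [1]

x̄ = F·x = [4, 1]
P̄ = F·P·Fᵀ + Q = [25 -16; -16 18]
S = H·P̄·Hᵀ + R = [457]
K = P̄·Hᵀ·S⁻¹ = [98/457; -86/457]
x' − x̄ = [-392/457, 344/457] = K·y
y = (KᵀK)⁻¹·Kᵀ·(x' − x̄) = [-4]
z = y + H·x̄ = [-4] + [5] = [1]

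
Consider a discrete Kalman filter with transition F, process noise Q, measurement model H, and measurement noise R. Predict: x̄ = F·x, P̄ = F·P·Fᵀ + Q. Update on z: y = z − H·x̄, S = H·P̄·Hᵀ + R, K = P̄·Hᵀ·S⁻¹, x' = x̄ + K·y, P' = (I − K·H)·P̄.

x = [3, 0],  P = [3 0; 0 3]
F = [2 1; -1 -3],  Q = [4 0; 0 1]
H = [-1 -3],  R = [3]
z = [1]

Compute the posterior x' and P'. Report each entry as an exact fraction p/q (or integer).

x̄ = F·x = [6, -3]
P̄ = F·P·Fᵀ + Q = [19 -15; -15 31]
y = z − H·x̄ = [-2]
S = H·P̄·Hᵀ + R = [211]
K = P̄·Hᵀ·S⁻¹ = [26/211; -78/211]
x' = x̄ + K·y = [1214/211, -477/211]
P' = (I − K·H)·P̄ = [3333/211 -1137/211; -1137/211 457/211]

x' = [1214/211, -477/211]
P' = [3333/211 -1137/211; -1137/211 457/211]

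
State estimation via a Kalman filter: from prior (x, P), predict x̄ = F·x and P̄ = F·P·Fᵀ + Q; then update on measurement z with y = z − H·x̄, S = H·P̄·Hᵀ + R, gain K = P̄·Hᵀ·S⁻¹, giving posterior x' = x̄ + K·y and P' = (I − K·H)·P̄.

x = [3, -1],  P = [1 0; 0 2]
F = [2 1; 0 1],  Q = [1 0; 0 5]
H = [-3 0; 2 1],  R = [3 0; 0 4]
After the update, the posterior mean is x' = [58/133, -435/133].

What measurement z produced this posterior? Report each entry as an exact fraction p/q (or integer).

x̄ = F·x = [5, -1]
P̄ = F·P·Fᵀ + Q = [7 2; 2 7]
S = H·P̄·Hᵀ + R = [66 -48; -48 47]
K = P̄·Hᵀ·S⁻¹ = [-73/266 8/133; 41/133 73/133]
x' − x̄ = [-607/133, -302/133] = K·y
y = (KᵀK)⁻¹·Kᵀ·(x' − x̄) = [14, -12]
z = y + H·x̄ = [14, -12] + [-15, 9] = [-1, -3]

z = [-1, -3]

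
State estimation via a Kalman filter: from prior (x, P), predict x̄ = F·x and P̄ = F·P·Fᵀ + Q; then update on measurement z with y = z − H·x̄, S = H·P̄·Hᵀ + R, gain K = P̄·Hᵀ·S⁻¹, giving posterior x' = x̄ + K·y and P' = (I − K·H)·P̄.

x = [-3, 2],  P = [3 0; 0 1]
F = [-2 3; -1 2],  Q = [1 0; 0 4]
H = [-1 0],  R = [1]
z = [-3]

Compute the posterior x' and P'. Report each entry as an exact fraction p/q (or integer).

x̄ = F·x = [12, 7]
P̄ = F·P·Fᵀ + Q = [22 12; 12 11]
y = z − H·x̄ = [9]
S = H·P̄·Hᵀ + R = [23]
K = P̄·Hᵀ·S⁻¹ = [-22/23; -12/23]
x' = x̄ + K·y = [78/23, 53/23]
P' = (I − K·H)·P̄ = [22/23 12/23; 12/23 109/23]

x' = [78/23, 53/23]
P' = [22/23 12/23; 12/23 109/23]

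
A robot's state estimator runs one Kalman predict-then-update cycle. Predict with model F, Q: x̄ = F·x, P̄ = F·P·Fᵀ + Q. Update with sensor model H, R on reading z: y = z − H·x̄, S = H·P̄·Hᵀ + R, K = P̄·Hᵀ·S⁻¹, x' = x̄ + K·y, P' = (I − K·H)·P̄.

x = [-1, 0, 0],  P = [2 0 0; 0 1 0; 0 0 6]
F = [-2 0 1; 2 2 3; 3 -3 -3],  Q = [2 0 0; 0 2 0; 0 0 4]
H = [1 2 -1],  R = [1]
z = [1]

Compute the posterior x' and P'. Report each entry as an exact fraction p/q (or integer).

x' = [2, -2, -3]
P' = [350/37 -1024/111 -1009/111; -1024/111 3826/333 4483/333; -1009/111 4483/333 12089/666]

x̄ = F·x = [2, -2, -3]
P̄ = F·P·Fᵀ + Q = [16 10 -30; 10 68 -48; -30 -48 85]
y = z − H·x̄ = [0]
S = H·P̄·Hᵀ + R = [666]
K = P̄·Hᵀ·S⁻¹ = [11/111; 97/333; -211/666]
x' = x̄ + K·y = [2, -2, -3]
P' = (I − K·H)·P̄ = [350/37 -1024/111 -1009/111; -1024/111 3826/333 4483/333; -1009/111 4483/333 12089/666]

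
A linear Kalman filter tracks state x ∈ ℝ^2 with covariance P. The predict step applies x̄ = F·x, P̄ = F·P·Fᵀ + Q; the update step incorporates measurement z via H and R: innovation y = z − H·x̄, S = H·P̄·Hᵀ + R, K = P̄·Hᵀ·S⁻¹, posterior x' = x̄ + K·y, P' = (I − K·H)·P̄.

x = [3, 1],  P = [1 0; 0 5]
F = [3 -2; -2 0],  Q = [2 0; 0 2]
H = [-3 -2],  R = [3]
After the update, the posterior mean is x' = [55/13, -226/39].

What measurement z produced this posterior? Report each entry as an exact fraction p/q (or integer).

z = [-1]

x̄ = F·x = [7, -6]
P̄ = F·P·Fᵀ + Q = [31 -6; -6 6]
S = H·P̄·Hᵀ + R = [234]
K = P̄·Hᵀ·S⁻¹ = [-9/26; 1/39]
x' − x̄ = [-36/13, 8/39] = K·y
y = (KᵀK)⁻¹·Kᵀ·(x' − x̄) = [8]
z = y + H·x̄ = [8] + [-9] = [-1]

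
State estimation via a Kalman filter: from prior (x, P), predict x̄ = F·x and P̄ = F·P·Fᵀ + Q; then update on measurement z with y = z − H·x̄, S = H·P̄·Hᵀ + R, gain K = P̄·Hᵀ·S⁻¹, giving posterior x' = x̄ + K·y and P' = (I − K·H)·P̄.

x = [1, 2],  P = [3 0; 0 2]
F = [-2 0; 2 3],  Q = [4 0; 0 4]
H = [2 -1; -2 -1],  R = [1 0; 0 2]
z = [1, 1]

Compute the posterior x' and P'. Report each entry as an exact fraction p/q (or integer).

x̄ = F·x = [-2, 8]
P̄ = F·P·Fᵀ + Q = [16 -12; -12 34]
y = z − H·x̄ = [13, 5]
S = H·P̄·Hᵀ + R = [147 -30; -30 52]
K = P̄·Hᵀ·S⁻¹ = [211/843 -135/562; -829/1686 -535/1124]
x' = x̄ + K·y = [89/1686, -2603/3372]
P' = (I − K·H)·P̄ = [154/843 97/843; 97/843 1217/1686]

x' = [89/1686, -2603/3372]
P' = [154/843 97/843; 97/843 1217/1686]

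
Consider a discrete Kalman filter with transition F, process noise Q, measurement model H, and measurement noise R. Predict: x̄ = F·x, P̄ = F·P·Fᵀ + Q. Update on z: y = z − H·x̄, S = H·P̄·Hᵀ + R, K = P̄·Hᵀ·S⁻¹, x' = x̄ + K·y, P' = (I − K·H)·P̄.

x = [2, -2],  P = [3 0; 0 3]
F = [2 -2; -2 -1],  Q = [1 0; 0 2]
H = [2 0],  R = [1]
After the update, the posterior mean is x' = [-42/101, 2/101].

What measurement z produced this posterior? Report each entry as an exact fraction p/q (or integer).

z = [-1]

x̄ = F·x = [8, -2]
P̄ = F·P·Fᵀ + Q = [25 -6; -6 17]
S = H·P̄·Hᵀ + R = [101]
K = P̄·Hᵀ·S⁻¹ = [50/101; -12/101]
x' − x̄ = [-850/101, 204/101] = K·y
y = (KᵀK)⁻¹·Kᵀ·(x' − x̄) = [-17]
z = y + H·x̄ = [-17] + [16] = [-1]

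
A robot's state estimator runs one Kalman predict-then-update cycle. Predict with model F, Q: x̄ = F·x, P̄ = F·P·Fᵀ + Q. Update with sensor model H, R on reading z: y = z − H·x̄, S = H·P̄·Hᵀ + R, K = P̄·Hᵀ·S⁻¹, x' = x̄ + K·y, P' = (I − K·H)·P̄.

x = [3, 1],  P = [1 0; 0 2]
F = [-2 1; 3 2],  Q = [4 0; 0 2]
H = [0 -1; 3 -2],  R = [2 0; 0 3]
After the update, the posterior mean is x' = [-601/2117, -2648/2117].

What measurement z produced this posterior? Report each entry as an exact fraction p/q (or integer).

x̄ = F·x = [-5, 11]
P̄ = F·P·Fᵀ + Q = [10 -2; -2 19]
S = H·P̄·Hᵀ + R = [21 44; 44 193]
K = P̄·Hᵀ·S⁻¹ = [-1110/2117 626/2117; -1731/2117 -88/2117]
x' − x̄ = [9984/2117, -25935/2117] = K·y
y = (KᵀK)⁻¹·Kᵀ·(x' − x̄) = [13, 39]
z = y + H·x̄ = [13, 39] + [-11, -37] = [2, 2]

z = [2, 2]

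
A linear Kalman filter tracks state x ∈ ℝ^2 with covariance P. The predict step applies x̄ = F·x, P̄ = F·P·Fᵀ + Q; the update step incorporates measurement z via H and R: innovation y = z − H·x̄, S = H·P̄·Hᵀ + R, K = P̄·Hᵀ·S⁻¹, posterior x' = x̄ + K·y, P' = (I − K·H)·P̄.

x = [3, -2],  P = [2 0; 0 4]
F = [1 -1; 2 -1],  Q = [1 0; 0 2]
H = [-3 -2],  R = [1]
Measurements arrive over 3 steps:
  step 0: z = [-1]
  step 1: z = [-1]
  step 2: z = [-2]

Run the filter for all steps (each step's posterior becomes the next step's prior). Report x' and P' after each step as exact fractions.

step 0: x̄ = F·x = [5, 8]
step 0: P̄ = F·P·Fᵀ + Q = [7 8; 8 14]
step 0: y = z − H·x̄ = [30]
step 0: S = H·P̄·Hᵀ + R = [216]
step 0: K = P̄·Hᵀ·S⁻¹ = [-37/216; -13/54]
step 0: x' = x̄ + K·y = [-5/36, 7/9]
step 0: P' = (I − K·H)·P̄ = [143/216 -49/54; -49/54 40/27]
step 1: x̄ = F·x = [-11/12, -19/18]
step 1: P̄ = F·P·Fᵀ + Q = [119/24 199/36; 199/36 527/54]
step 1: y = z − H·x̄ = [-211/36]
step 1: S = H·P̄·Hᵀ + R = [32615/216]
step 1: K = P̄·Hᵀ·S⁻¹ = [-5601/32615; -7798/32615]
step 1: x' = x̄ + K·y = [2931/32615, 11278/32615]
step 1: P' = (I − K·H)·P̄ = [16479/32615 -21918/32615; -21918/32615 36776/32615]
step 2: x̄ = F·x = [-8347/32615, -5416/32615]
step 2: P̄ = F·P·Fᵀ + Q = [129706/32615 135488/32615; 135488/32615 255594/32615]
step 2: y = z − H·x̄ = [-101103/32615]
step 2: S = H·P̄·Hᵀ + R = [3848201/32615]
step 2: K = P̄·Hᵀ·S⁻¹ = [-660094/3848201; -917652/3848201]
step 2: x' = x̄ + K·y = [1061369/3848201, 2205596/3848201]
step 2: P' = (I − K·H)·P̄ = [1944218/3848201 -2586280/3848201; -2586280/3848201 4338246/3848201]

step 0: x' = [-5/36, 7/9], P' = [143/216 -49/54; -49/54 40/27]
step 1: x' = [2931/32615, 11278/32615], P' = [16479/32615 -21918/32615; -21918/32615 36776/32615]
step 2: x' = [1061369/3848201, 2205596/3848201], P' = [1944218/3848201 -2586280/3848201; -2586280/3848201 4338246/3848201]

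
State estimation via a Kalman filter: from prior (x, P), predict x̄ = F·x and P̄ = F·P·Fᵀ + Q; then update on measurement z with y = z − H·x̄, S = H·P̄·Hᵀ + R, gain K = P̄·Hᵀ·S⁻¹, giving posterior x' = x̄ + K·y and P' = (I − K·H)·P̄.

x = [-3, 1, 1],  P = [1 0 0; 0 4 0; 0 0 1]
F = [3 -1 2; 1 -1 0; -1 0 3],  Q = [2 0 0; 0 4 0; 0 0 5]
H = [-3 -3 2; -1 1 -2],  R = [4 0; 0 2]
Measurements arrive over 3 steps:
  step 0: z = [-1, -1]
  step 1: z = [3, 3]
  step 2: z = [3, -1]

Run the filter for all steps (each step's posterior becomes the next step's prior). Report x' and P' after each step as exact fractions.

step 0: x' = [-5126/9445, 17947/9445, 16672/9445], P' = [9517/9445 -13139/9445 -8979/9445; -13139/9445 28433/9445 20693/9445; -8979/9445 20693/9445 18233/9445]
step 1: x' = [-105714938/87651341, -27770463/87651341, -76515059/87651341], P' = [75237152/87651341 -95674256/87651341 -63789822/87651341; -95674256/87651341 208091328/87651341 149796212/87651341; -63789822/87651341 149796212/87651341 137284211/87651341]
step 2: x' = [-538250624782/660198014309, 142745638059/660198014309, 530711461774/660198014309], P' = [565835314080/660198014309 -719582639552/660198014309 -479661317910/660198014309; -719582639552/660198014309 1566145320892/660198014309 1127273900710/660198014309; -479661317910/660198014309 1127273900710/660198014309 1032960784954/660198014309]

step 0: x̄ = F·x = [-8, -4, 6]
step 0: P̄ = F·P·Fᵀ + Q = [19 7 3; 7 9 -1; 3 -1 15]
step 0: y = z − H·x̄ = [-49, 7]
step 0: S = H·P̄·Hᵀ + R = [418 -26; -26 92]
step 0: K = P̄·Hᵀ·S⁻¹ = [-1773/9445 -2349/9445; -1124/9445 93/9445; 331/9445 -3397/9445]
step 0: x' = x̄ + K·y = [-5126/9445, 17947/9445, 16672/9445]
step 0: P' = (I − K·H)·P̄ = [9517/9445 -13139/9445 -8979/9445; -13139/9445 28433/9445 20693/9445; -8979/9445 20693/9445 18233/9445]
step 1: x̄ = F·x = [19/9445, -23073/9445, 55142/9445]
step 1: P̄ = F·P·Fᵀ + Q = [94222/9445 50196/9445 -57224/9445; 50196/9445 102008/9445 -111672/9445; -57224/9445 -111672/9445 274713/9445]
step 1: y = z − H·x̄ = [-151111/9445, 161711/9445]
step 1: S = H·P̄·Hᵀ + R = [5832982/9445 -2244482/9445; -2244482/9445 1431372/9445]
step 1: K = P̄·Hᵀ·S⁻¹ = [-16567083/87651341 -21665882/87651341; -9414698/87651341 2086580/87651341; 4137313/87651341 -30491194/87651341]
step 1: x' = x̄ + K·y = [-105714938/87651341, -27770463/87651341, -76515059/87651341]
step 1: P' = (I − K·H)·P̄ = [75237152/87651341 -95674256/87651341 -63789822/87651341; -95674256/87651341 208091328/87651341 149796212/87651341; -63789822/87651341 149796212/87651341 137284211/87651341]
step 2: x̄ = F·x = [-442404469/87651341, -77944475/87651341, -123830239/87651341]
step 2: P̄ = F·P·Fᵀ + Q = [819048046/87651341 389327740/87651341 -393597836/87651341; 389327740/87651341 825282356/87651341 -811669510/87651341; -393597836/87651341 -811669510/87651341 2131790688/87651341]
step 2: y = z − H·x̄ = [-1050432331/87651341, -699771813/87651341]
step 2: S = H·P̄·Hᵀ + R = [45147849206/87651341 -16613613106/87651341; -16613613106/87651341 11240427052/87651341]
step 2: K = P̄·Hᵀ·S⁻¹ = [-124520164851/660198014309 -163047658906/660198014309; -71285060650/660198014309 15590079512/660198014309; 30770955377/660198014309 -229493175644/660198014309]
step 2: x' = x̄ + K·y = [-538250624782/660198014309, 142745638059/660198014309, 530711461774/660198014309]
step 2: P' = (I − K·H)·P̄ = [565835314080/660198014309 -719582639552/660198014309 -479661317910/660198014309; -719582639552/660198014309 1566145320892/660198014309 1127273900710/660198014309; -479661317910/660198014309 1127273900710/660198014309 1032960784954/660198014309]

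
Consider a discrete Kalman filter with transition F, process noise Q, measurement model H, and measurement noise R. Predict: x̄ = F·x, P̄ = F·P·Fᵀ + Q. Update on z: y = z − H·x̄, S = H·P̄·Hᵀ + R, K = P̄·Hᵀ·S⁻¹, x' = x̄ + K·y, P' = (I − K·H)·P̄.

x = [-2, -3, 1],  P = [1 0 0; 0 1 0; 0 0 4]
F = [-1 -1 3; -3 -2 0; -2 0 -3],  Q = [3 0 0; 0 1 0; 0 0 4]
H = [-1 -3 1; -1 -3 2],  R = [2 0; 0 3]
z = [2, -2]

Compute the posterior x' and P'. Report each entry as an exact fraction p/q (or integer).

x̄ = F·x = [8, 12, 1]
P̄ = F·P·Fᵀ + Q = [41 5 -34; 5 14 6; -34 6 44]
y = z − H·x̄ = [45, 40]
S = H·P̄·Hᵀ + R = [275 333; 333 440]
K = P̄·Hᵀ·S⁻¹ = [1692/10111 -4130/10111; -6385/10111 4028/10111; -8232/10111 8620/10111]
x' = x̄ + K·y = [-8172/10111, -4873/10111, -15529/10111]
P' = (I − K·H)·P̄ = [54711/10111 -24623/10111 -15774/10111; -24623/10111 20749/10111 24854/10111; -15774/10111 24854/10111 42324/10111]

x' = [-8172/10111, -4873/10111, -15529/10111]
P' = [54711/10111 -24623/10111 -15774/10111; -24623/10111 20749/10111 24854/10111; -15774/10111 24854/10111 42324/10111]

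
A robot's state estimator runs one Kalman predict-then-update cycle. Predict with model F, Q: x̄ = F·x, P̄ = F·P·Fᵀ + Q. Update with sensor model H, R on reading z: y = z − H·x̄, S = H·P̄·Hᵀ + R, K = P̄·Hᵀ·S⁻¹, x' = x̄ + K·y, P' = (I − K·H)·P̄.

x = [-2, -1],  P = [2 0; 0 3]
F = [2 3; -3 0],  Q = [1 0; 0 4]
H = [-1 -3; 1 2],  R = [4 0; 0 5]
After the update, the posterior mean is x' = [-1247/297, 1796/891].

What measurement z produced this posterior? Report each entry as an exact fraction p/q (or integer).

x̄ = F·x = [-7, 6]
P̄ = F·P·Fᵀ + Q = [36 -12; -12 22]
S = H·P̄·Hᵀ + R = [166 -108; -108 81]
K = P̄·Hᵀ·S⁻¹ = [8/11 332/297; -17/33 -260/891]
x' − x̄ = [832/297, -3550/891] = K·y
y = (KᵀK)⁻¹·Kᵀ·(x' − x̄) = [10, -4]
z = y + H·x̄ = [10, -4] + [-11, 5] = [-1, 1]

z = [-1, 1]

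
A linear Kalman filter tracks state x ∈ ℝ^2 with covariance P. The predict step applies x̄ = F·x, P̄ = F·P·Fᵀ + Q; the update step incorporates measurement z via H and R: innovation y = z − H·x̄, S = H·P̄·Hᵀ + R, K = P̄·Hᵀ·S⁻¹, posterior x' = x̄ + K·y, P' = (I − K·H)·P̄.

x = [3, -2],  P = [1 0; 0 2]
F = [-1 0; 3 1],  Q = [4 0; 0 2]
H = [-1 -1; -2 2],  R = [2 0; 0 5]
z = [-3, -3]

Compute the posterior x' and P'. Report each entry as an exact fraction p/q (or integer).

x̄ = F·x = [-3, 7]
P̄ = F·P·Fᵀ + Q = [5 -3; -3 13]
y = z − H·x̄ = [1, -23]
S = H·P̄·Hᵀ + R = [14 -16; -16 101]
K = P̄·Hᵀ·S⁻¹ = [-229/579 -128/579; -83/193 48/193]
x' = x̄ + K·y = [326/193, 164/193]
P' = (I − K·H)·P̄ = [389/579 23/193; 23/193 143/193]

x' = [326/193, 164/193]
P' = [389/579 23/193; 23/193 143/193]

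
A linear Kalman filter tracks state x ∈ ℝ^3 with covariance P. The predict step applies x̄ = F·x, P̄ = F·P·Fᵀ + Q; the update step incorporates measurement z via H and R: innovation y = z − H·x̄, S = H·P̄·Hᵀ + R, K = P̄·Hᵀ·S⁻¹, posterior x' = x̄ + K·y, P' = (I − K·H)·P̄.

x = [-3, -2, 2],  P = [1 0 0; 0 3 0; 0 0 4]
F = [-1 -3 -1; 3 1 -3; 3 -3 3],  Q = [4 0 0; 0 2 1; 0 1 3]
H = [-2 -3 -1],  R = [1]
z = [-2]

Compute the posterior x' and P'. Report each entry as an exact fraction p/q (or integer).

x̄ = F·x = [7, -17, 3]
P̄ = F·P·Fᵀ + Q = [36 0 12; 0 50 -35; 12 -35 75]
y = z − H·x̄ = [-36]
S = H·P̄·Hᵀ + R = [508]
K = P̄·Hᵀ·S⁻¹ = [-21/127; -115/508; 3/254]
x' = x̄ + K·y = [1645/127, -1124/127, 327/127]
P' = (I − K·H)·P̄ = [2808/127 -2415/127 1650/127; -2415/127 12175/508 -8545/254; 1650/127 -8545/254 9516/127]

x' = [1645/127, -1124/127, 327/127]
P' = [2808/127 -2415/127 1650/127; -2415/127 12175/508 -8545/254; 1650/127 -8545/254 9516/127]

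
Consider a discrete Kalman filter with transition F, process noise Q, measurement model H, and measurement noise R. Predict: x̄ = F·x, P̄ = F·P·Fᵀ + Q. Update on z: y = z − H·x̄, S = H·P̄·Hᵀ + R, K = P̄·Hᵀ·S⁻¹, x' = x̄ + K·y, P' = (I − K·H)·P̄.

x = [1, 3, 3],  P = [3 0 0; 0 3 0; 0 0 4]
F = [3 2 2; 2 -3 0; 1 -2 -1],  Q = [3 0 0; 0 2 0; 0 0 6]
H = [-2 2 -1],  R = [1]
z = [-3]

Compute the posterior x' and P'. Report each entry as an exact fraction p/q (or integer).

x̄ = F·x = [15, -7, -8]
P̄ = F·P·Fᵀ + Q = [58 0 -11; 0 41 24; -11 24 25]
y = z − H·x̄ = [33]
S = H·P̄·Hᵀ + R = [282]
K = P̄·Hᵀ·S⁻¹ = [-35/94; 29/141; 15/94]
x' = x̄ + K·y = [255/94, -10/47, -257/94]
P' = (I − K·H)·P̄ = [1777/94 1015/47 541/94; 1015/47 4099/141 693/47; 541/94 693/47 1675/94]

x' = [255/94, -10/47, -257/94]
P' = [1777/94 1015/47 541/94; 1015/47 4099/141 693/47; 541/94 693/47 1675/94]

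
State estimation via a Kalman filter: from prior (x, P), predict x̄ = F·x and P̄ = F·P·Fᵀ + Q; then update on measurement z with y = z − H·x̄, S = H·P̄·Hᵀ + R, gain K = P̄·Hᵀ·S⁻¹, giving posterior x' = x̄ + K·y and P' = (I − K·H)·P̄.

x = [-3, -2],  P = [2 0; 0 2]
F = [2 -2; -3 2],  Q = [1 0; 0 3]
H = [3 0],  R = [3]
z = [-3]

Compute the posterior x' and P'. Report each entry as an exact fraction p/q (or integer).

x̄ = F·x = [-2, 5]
P̄ = F·P·Fᵀ + Q = [17 -20; -20 29]
y = z − H·x̄ = [3]
S = H·P̄·Hᵀ + R = [156]
K = P̄·Hᵀ·S⁻¹ = [17/52; -5/13]
x' = x̄ + K·y = [-53/52, 50/13]
P' = (I − K·H)·P̄ = [17/52 -5/13; -5/13 77/13]

x' = [-53/52, 50/13]
P' = [17/52 -5/13; -5/13 77/13]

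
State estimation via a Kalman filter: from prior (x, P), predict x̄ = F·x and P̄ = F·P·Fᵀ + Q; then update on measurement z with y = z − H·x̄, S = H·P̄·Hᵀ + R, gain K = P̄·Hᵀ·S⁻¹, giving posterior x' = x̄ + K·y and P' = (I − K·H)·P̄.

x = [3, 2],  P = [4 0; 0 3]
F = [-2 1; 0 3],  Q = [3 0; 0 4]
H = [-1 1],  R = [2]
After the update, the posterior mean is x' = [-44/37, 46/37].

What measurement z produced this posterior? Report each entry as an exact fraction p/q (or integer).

z = [2]

x̄ = F·x = [-4, 6]
P̄ = F·P·Fᵀ + Q = [22 9; 9 31]
S = H·P̄·Hᵀ + R = [37]
K = P̄·Hᵀ·S⁻¹ = [-13/37; 22/37]
x' − x̄ = [104/37, -176/37] = K·y
y = (KᵀK)⁻¹·Kᵀ·(x' − x̄) = [-8]
z = y + H·x̄ = [-8] + [10] = [2]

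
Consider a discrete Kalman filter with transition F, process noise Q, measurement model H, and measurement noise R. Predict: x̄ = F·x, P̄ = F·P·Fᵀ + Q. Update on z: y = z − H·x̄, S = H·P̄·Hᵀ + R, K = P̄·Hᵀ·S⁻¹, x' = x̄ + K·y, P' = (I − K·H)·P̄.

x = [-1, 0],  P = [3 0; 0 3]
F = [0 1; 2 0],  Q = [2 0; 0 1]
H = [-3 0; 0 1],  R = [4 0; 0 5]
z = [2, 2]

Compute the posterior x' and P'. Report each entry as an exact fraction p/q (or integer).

x̄ = F·x = [0, -2]
P̄ = F·P·Fᵀ + Q = [5 0; 0 13]
y = z − H·x̄ = [2, 4]
S = H·P̄·Hᵀ + R = [49 0; 0 18]
K = P̄·Hᵀ·S⁻¹ = [-15/49 0; 0 13/18]
x' = x̄ + K·y = [-30/49, 8/9]
P' = (I − K·H)·P̄ = [20/49 0; 0 65/18]

x' = [-30/49, 8/9]
P' = [20/49 0; 0 65/18]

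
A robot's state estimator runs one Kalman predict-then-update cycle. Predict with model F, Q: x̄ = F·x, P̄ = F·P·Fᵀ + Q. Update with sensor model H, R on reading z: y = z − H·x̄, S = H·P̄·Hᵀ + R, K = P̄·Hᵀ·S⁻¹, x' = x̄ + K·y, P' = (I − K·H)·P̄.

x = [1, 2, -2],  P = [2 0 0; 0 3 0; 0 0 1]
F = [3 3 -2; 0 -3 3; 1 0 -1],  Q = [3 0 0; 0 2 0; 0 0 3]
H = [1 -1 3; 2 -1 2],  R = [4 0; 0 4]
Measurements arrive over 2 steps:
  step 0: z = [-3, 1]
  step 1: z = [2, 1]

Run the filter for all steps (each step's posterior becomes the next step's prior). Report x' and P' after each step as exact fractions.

step 0: x̄ = F·x = [13, -12, 3]
step 0: P̄ = F·P·Fᵀ + Q = [52 -33 8; -33 38 -3; 8 -3 6]
step 0: y = z − H·x̄ = [-37, -43]
step 0: S = H·P̄·Hᵀ + R = [280 356; 356 482]
step 0: K = P̄·Hᵀ·S⁻¹ = [-965/4112 1009/2056; 75/1028 -145/514; 1471/4112 -411/2056]
step 0: x' = x̄ + K·y = [2387/4112, -2641/1028, -6745/4112]
step 0: P' = (I − K·H)·P̄ = [10255/4112 2271/1028 -1677/4112; 2271/1028 3291/257 3731/1028; -1677/4112 3731/1028 7495/4112]
step 1: x̄ = F·x = [-11041/4112, 11457/4112, 2283/1028]
step 1: P̄ = F·P·Fᵀ + Q = [613063/4112 -391863/4112 9155/1028; -391863/4112 280951/4112 -2499/1028; 9155/1028 -2499/1028 2090/257]
step 1: y = z − H·x̄ = [1663/2056, 19387/4112]
step 1: S = H·P̄·Hᵀ + R = [568711/1028 1613123/2056; 1613123/2056 4783807/4112]
step 1: K = P̄·Hᵀ·S⁻¹ = [-30009661/115211916 30484955/57605958; 2783315/9600993 -4054001/9600993; 17720681/38403972 -5372941/19201986]
step 1: x' = x̄ + K·y = [-23084053/57605958, 9888367/9600993, 24478799/19201986]
step 1: P' = (I − K·H)·P̄ = [236486597/115211916 -2147485/9600993 -42477229/38403972; -2147485/9600993 20774864/3200331 8400593/3200331; -42477229/38403972 8400593/3200331 23796341/12801324]

step 0: x' = [2387/4112, -2641/1028, -6745/4112], P' = [10255/4112 2271/1028 -1677/4112; 2271/1028 3291/257 3731/1028; -1677/4112 3731/1028 7495/4112]
step 1: x' = [-23084053/57605958, 9888367/9600993, 24478799/19201986], P' = [236486597/115211916 -2147485/9600993 -42477229/38403972; -2147485/9600993 20774864/3200331 8400593/3200331; -42477229/38403972 8400593/3200331 23796341/12801324]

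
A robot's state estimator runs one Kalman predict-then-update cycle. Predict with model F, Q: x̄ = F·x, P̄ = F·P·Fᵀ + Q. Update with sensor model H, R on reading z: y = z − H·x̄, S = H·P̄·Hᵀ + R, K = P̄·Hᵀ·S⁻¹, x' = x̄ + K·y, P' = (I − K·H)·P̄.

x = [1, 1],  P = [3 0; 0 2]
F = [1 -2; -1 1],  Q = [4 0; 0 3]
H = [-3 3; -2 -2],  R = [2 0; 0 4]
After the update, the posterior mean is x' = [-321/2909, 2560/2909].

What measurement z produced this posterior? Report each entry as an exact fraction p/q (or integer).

x̄ = F·x = [-1, 0]
P̄ = F·P·Fᵀ + Q = [15 -7; -7 8]
S = H·P̄·Hᵀ + R = [335 42; 42 40]
K = P̄·Hᵀ·S⁻¹ = [-492/2909 -647/2909; 471/2909 -640/2909]
x' − x̄ = [2588/2909, 2560/2909] = K·y
y = (KᵀK)⁻¹·Kᵀ·(x' − x̄) = [0, -4]
z = y + H·x̄ = [0, -4] + [3, 2] = [3, -2]

z = [3, -2]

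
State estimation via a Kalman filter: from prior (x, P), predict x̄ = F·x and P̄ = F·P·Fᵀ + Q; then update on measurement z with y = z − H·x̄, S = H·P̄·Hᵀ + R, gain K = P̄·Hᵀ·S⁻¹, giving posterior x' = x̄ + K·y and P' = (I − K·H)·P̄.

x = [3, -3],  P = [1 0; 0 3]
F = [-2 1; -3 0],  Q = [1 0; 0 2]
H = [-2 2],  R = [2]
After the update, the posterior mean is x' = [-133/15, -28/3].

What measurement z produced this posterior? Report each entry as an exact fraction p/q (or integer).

x̄ = F·x = [-9, -9]
P̄ = F·P·Fᵀ + Q = [8 6; 6 11]
S = H·P̄·Hᵀ + R = [30]
K = P̄·Hᵀ·S⁻¹ = [-2/15; 1/3]
x' − x̄ = [2/15, -1/3] = K·y
y = (KᵀK)⁻¹·Kᵀ·(x' − x̄) = [-1]
z = y + H·x̄ = [-1] + [0] = [-1]

z = [-1]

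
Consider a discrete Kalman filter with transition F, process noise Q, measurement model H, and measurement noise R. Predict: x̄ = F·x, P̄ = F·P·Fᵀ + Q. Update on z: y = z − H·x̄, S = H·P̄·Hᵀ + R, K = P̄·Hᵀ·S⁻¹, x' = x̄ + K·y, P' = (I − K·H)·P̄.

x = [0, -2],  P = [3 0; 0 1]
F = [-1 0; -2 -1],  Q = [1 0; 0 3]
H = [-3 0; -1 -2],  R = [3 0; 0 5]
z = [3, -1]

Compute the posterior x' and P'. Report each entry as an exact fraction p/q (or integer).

x̄ = F·x = [0, 2]
P̄ = F·P·Fᵀ + Q = [4 6; 6 16]
y = z − H·x̄ = [3, 3]
S = H·P̄·Hᵀ + R = [39 48; 48 97]
K = P̄·Hᵀ·S⁻¹ = [-132/493 -16/493; 26/493 -206/493]
x' = x̄ + K·y = [-444/493, 446/493]
P' = (I − K·H)·P̄ = [132/493 -26/493; -26/493 528/493]

x' = [-444/493, 446/493]
P' = [132/493 -26/493; -26/493 528/493]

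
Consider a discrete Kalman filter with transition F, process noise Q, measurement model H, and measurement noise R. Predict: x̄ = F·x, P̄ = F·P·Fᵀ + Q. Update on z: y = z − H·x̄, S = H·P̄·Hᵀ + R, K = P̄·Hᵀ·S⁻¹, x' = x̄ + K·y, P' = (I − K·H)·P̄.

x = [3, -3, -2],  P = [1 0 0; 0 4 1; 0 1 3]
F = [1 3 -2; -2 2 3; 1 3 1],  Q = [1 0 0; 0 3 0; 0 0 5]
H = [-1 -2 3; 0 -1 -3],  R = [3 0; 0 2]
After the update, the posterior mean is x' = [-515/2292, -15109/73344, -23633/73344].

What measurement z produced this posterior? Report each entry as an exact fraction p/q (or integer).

z = [-1, 1]

x̄ = F·x = [-2, -18, -8]
P̄ = F·P·Fᵀ + Q = [38 9 28; 9 62 42; 28 42 51]
S = H·P̄·Hᵀ + R = [112 -116; -116 775]
K = P̄·Hᵀ·S⁻¹ = [341/2292 -56/573; -27233/73344 -5467/18336; 9155/73344 -4271/18336]
x' − x̄ = [4069/2292, 1305083/73344, 563119/73344] = K·y
y = (KᵀK)⁻¹·Kᵀ·(x' − x̄) = [-15, -41]
z = y + H·x̄ = [-15, -41] + [14, 42] = [-1, 1]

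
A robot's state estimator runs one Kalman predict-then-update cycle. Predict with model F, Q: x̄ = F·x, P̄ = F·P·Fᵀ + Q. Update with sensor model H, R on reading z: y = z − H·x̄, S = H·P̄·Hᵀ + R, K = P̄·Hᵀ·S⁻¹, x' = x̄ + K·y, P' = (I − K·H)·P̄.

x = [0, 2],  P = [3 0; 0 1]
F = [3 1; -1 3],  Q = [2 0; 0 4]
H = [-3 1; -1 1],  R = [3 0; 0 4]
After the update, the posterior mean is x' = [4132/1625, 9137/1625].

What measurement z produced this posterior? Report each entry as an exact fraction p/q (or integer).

x̄ = F·x = [2, 6]
P̄ = F·P·Fᵀ + Q = [30 -6; -6 16]
S = H·P̄·Hᵀ + R = [325 130; 130 62]
K = P̄·Hᵀ·S⁻¹ = [-636/1625 6/25; -376/1625 21/25]
x' − x̄ = [882/1625, -613/1625] = K·y
y = (KᵀK)⁻¹·Kᵀ·(x' − x̄) = [-2, -1]
z = y + H·x̄ = [-2, -1] + [0, 4] = [-2, 3]

z = [-2, 3]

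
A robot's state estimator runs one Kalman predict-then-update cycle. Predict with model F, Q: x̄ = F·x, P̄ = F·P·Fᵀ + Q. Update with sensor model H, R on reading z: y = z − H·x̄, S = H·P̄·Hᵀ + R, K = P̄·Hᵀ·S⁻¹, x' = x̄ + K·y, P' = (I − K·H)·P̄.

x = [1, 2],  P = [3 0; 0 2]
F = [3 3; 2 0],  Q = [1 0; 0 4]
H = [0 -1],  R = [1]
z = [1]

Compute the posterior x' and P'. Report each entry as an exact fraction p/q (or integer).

x̄ = F·x = [9, 2]
P̄ = F·P·Fᵀ + Q = [46 18; 18 16]
y = z − H·x̄ = [3]
S = H·P̄·Hᵀ + R = [17]
K = P̄·Hᵀ·S⁻¹ = [-18/17; -16/17]
x' = x̄ + K·y = [99/17, -14/17]
P' = (I − K·H)·P̄ = [458/17 18/17; 18/17 16/17]

x' = [99/17, -14/17]
P' = [458/17 18/17; 18/17 16/17]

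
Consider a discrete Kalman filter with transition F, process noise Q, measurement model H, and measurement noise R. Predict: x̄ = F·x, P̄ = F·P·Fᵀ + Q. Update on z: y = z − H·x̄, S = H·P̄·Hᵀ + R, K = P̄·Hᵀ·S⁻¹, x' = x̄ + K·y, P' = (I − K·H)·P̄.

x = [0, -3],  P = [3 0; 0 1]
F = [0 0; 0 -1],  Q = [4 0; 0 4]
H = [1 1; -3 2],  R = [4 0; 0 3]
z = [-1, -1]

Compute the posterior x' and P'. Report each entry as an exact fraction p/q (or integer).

x' = [188/763, 7/109]
P' = [428/763 60/109; 60/109 120/109]

x̄ = F·x = [0, 3]
P̄ = F·P·Fᵀ + Q = [4 0; 0 5]
y = z − H·x̄ = [-4, -7]
S = H·P̄·Hᵀ + R = [13 -2; -2 59]
K = P̄·Hᵀ·S⁻¹ = [212/763 -148/763; 45/109 20/109]
x' = x̄ + K·y = [188/763, 7/109]
P' = (I − K·H)·P̄ = [428/763 60/109; 60/109 120/109]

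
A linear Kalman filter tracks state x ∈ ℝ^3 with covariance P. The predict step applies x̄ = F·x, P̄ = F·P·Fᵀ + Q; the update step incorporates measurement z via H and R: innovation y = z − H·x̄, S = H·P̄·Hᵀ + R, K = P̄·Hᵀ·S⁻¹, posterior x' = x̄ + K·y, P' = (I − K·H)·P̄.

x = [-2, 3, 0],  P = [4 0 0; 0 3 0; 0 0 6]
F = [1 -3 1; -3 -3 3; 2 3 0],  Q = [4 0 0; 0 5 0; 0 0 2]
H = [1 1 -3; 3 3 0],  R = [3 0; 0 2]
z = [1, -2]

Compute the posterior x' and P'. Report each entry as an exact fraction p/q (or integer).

x̄ = F·x = [-11, -3, 5]
P̄ = F·P·Fᵀ + Q = [41 33 -19; 33 122 -51; -19 -51 45]
y = z − H·x̄ = [30, 40]
S = H·P̄·Hᵀ + R = [1057 1317; 1317 2063]
K = P̄·Hᵀ·S⁻¹ = [-22121/446102 62127/446102; 22999/446102 85869/446102; -146345/446102 48015/446102]
x' = x̄ + K·y = [-1542836/223051, 1393212/223051, -119620/223051]
P' = (I − K·H)·P̄ = [7395839/446102 -7354421/446102 35927/446102; -7354421/446102 7411667/446102 -3917/446102; 35927/446102 -3917/446102 157015/446102]

x' = [-1542836/223051, 1393212/223051, -119620/223051]
P' = [7395839/446102 -7354421/446102 35927/446102; -7354421/446102 7411667/446102 -3917/446102; 35927/446102 -3917/446102 157015/446102]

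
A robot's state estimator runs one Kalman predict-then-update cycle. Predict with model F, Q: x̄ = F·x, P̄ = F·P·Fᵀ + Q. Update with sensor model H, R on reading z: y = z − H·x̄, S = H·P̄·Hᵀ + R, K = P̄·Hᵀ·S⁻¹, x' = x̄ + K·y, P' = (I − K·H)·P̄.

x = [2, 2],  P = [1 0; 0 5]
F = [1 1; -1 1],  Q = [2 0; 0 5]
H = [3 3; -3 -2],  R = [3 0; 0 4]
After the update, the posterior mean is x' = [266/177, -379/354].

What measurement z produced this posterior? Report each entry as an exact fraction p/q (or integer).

x̄ = F·x = [4, 0]
P̄ = F·P·Fᵀ + Q = [8 4; 4 11]
S = H·P̄·Hᵀ + R = [246 -198; -198 168]
K = P̄·Hᵀ·S⁻¹ = [-8/59 -62/177; 23/59 91/354]
x' − x̄ = [-442/177, -379/354] = K·y
y = (KᵀK)⁻¹·Kᵀ·(x' − x̄) = [-10, 11]
z = y + H·x̄ = [-10, 11] + [12, -12] = [2, -1]

z = [2, -1]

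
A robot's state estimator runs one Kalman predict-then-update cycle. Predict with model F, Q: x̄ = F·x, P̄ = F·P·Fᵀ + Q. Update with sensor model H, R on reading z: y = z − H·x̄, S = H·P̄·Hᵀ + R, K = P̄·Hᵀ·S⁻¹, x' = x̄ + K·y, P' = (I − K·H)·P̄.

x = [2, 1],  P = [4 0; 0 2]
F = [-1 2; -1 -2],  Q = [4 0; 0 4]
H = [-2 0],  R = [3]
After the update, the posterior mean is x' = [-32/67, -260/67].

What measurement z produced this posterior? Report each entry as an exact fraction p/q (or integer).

z = [1]

x̄ = F·x = [0, -4]
P̄ = F·P·Fᵀ + Q = [16 -4; -4 16]
S = H·P̄·Hᵀ + R = [67]
K = P̄·Hᵀ·S⁻¹ = [-32/67; 8/67]
x' − x̄ = [-32/67, 8/67] = K·y
y = (KᵀK)⁻¹·Kᵀ·(x' − x̄) = [1]
z = y + H·x̄ = [1] + [0] = [1]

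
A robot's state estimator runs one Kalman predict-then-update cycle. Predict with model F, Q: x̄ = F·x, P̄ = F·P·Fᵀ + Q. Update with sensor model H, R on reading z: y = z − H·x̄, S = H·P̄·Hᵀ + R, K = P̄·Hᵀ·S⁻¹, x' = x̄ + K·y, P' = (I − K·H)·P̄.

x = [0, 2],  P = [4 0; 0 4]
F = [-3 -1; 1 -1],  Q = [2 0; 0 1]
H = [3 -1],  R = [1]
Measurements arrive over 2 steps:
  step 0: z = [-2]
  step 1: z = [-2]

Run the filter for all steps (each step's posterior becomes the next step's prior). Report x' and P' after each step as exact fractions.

step 0: x' = [-151/109, -469/218], P' = [89/109 467/218; 467/218 2835/436]
step 1: x' = [-4839/4651, -28272/23255], P' = [1635/4651 6419/9302; 6419/9302 45856/23255]

step 0: x̄ = F·x = [-2, -2]
step 0: P̄ = F·P·Fᵀ + Q = [42 -8; -8 9]
step 0: y = z − H·x̄ = [2]
step 0: S = H·P̄·Hᵀ + R = [436]
step 0: K = P̄·Hᵀ·S⁻¹ = [67/218; -33/436]
step 0: x' = x̄ + K·y = [-151/109, -469/218]
step 0: P' = (I − K·H)·P̄ = [89/109 467/218; 467/218 2835/436]
step 1: x̄ = F·x = [1375/218, 167/218]
step 1: P̄ = F·P·Fᵀ + Q = [12515/436 3635/436; 3635/436 1759/436]
step 1: y = z − H·x̄ = [-2197/109]
step 1: S = H·P̄·Hᵀ + R = [23255/109]
step 1: K = P̄·Hᵀ·S⁻¹ = [3391/9302; 4573/46510]
step 1: x' = x̄ + K·y = [-4839/4651, -28272/23255]
step 1: P' = (I − K·H)·P̄ = [1635/4651 6419/9302; 6419/9302 45856/23255]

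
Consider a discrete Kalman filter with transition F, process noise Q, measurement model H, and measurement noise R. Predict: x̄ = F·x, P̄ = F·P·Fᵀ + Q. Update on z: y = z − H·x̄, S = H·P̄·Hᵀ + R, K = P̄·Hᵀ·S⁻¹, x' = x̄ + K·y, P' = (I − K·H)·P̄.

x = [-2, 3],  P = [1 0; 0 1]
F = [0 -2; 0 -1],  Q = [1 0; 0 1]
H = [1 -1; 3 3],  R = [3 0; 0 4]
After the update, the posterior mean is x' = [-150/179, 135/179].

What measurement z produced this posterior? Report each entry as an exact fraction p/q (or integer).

x̄ = F·x = [-6, -3]
P̄ = F·P·Fᵀ + Q = [5 2; 2 2]
S = H·P̄·Hᵀ + R = [6 9; 9 103]
K = P̄·Hᵀ·S⁻¹ = [40/179 33/179; -36/179 24/179]
x' − x̄ = [924/179, 672/179] = K·y
y = (KᵀK)⁻¹·Kᵀ·(x' − x̄) = [0, 28]
z = y + H·x̄ = [0, 28] + [-3, -27] = [-3, 1]

z = [-3, 1]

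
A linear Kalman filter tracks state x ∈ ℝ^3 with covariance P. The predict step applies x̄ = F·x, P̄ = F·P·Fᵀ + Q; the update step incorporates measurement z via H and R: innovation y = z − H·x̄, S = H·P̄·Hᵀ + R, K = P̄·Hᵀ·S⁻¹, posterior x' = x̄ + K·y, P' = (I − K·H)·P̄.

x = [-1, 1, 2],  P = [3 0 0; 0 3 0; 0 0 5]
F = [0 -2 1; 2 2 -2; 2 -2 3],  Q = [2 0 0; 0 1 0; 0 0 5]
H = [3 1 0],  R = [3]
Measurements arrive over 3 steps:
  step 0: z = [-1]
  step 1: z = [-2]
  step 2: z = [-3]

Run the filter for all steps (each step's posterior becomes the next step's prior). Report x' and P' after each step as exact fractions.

step 0: x' = [35/29, -137/29, 109/29], P' = [428/87 -393/29 188/29; -393/29 1158/29 -513/29; 188/29 -513/29 1279/29]
step 1: x' = [-4252/96479, -173137/96479, 33756/96479], P' = [1045928/96479 -2996097/96479 4217564/96479; -2996097/96479 8851884/96479 -12409029/96479; 4217564/96479 -12409029/96479 18705805/96479]
step 2: x' = [-628403293/330722239, 896064873/330722239, -2405157285/330722239], P' = [1667661776/330722239 -4448065005/330722239 5957720660/330722239; -4448065005/330722239 12670732452/330722239 -16749553137/330722239; 5957720660/330722239 -16749553137/330722239 26597151621/330722239]

step 0: x̄ = F·x = [0, -4, 2]
step 0: P̄ = F·P·Fᵀ + Q = [19 -22 27; -22 45 -30; 27 -30 74]
step 0: y = z − H·x̄ = [3]
step 0: S = H·P̄·Hᵀ + R = [87]
step 0: K = P̄·Hᵀ·S⁻¹ = [35/87; -7/29; 17/29]
step 0: x' = x̄ + K·y = [35/29, -137/29, 109/29]
step 0: P' = (I − K·H)·P̄ = [428/87 -393/29 188/29; -393/29 1158/29 -513/29; 188/29 -513/29 1279/29]
step 1: x̄ = F·x = [383/29, -422/29, 671/29]
step 1: P̄ = F·P·Fᵀ + Q = [8021/29 -8320/29 14521/29; -8320/29 29411/87 -49468/87; 14521/29 -49468/87 85244/87]
step 1: y = z − H·x̄ = [-785/29]
step 1: S = H·P̄·Hᵀ + R = [96479/87]
step 1: K = P̄·Hᵀ·S⁻¹ = [47229/96479; -45469/96479; 81221/96479]
step 1: x' = x̄ + K·y = [-4252/96479, -173137/96479, 33756/96479]
step 1: P' = (I − K·H)·P̄ = [1045928/96479 -2996097/96479 4217564/96479; -2996097/96479 8851884/96479 -12409029/96479; 4217564/96479 -12409029/96479 18705805/96479]
step 2: x̄ = F·x = [380030/96479, -422290/96479, 439038/96479]
step 2: P̄ = F·P·Fᵀ + Q = [103942415/96479 -126853804/96479 211216699/96479; -126853804/96479 156073891/96479 -259113816/96479; 211216699/96479 -259113816/96479 431913780/96479]
step 2: y = z − H·x̄ = [-1007237/96479]
step 2: S = H·P̄·Hᵀ + R = [330722239/96479]
step 2: K = P̄·Hᵀ·S⁻¹ = [184973441/330722239; -224487521/330722239; 374536281/330722239]
step 2: x' = x̄ + K·y = [-628403293/330722239, 896064873/330722239, -2405157285/330722239]
step 2: P' = (I − K·H)·P̄ = [1667661776/330722239 -4448065005/330722239 5957720660/330722239; -4448065005/330722239 12670732452/330722239 -16749553137/330722239; 5957720660/330722239 -16749553137/330722239 26597151621/330722239]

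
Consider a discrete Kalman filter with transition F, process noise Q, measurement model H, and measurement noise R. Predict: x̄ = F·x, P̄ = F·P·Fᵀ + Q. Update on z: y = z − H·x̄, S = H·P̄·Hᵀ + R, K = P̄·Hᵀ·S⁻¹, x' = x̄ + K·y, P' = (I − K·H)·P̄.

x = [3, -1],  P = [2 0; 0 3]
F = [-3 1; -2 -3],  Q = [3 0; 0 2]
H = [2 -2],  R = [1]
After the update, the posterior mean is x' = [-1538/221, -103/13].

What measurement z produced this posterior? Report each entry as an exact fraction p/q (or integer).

x̄ = F·x = [-10, -3]
P̄ = F·P·Fᵀ + Q = [24 3; 3 37]
S = H·P̄·Hᵀ + R = [221]
K = P̄·Hᵀ·S⁻¹ = [42/221; -4/13]
x' − x̄ = [672/221, -64/13] = K·y
y = (KᵀK)⁻¹·Kᵀ·(x' − x̄) = [16]
z = y + H·x̄ = [16] + [-14] = [2]

z = [2]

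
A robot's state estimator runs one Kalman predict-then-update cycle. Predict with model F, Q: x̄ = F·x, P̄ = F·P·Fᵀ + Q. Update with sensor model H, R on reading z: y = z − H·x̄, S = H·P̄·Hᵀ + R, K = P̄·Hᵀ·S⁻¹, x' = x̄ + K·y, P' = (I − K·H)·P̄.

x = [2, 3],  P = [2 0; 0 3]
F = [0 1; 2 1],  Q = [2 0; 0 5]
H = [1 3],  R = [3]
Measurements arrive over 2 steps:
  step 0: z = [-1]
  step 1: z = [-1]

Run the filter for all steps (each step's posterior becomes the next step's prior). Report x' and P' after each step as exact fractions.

step 0: x' = [16/17, -1/2], P' = [327/85 -6/5; -6/5 7/10]
step 1: x' = [-1697/4026, -967/6039], P' = [3569/1342 -3637/4026; -3637/4026 3823/6039]

step 0: x̄ = F·x = [3, 7]
step 0: P̄ = F·P·Fᵀ + Q = [5 3; 3 16]
step 0: y = z − H·x̄ = [-25]
step 0: S = H·P̄·Hᵀ + R = [170]
step 0: K = P̄·Hᵀ·S⁻¹ = [7/85; 3/10]
step 0: x' = x̄ + K·y = [16/17, -1/2]
step 0: P' = (I − K·H)·P̄ = [327/85 -6/5; -6/5 7/10]
step 1: x̄ = F·x = [-1/2, 47/34]
step 1: P̄ = F·P·Fᵀ + Q = [27/10 -17/10; -17/10 2769/170]
step 1: y = z − H·x̄ = [-79/17]
step 1: S = H·P̄·Hᵀ + R = [12078/85]
step 1: K = P̄·Hᵀ·S⁻¹ = [-34/2013; 4009/12078]
step 1: x' = x̄ + K·y = [-1697/4026, -967/6039]
step 1: P' = (I − K·H)·P̄ = [3569/1342 -3637/4026; -3637/4026 3823/6039]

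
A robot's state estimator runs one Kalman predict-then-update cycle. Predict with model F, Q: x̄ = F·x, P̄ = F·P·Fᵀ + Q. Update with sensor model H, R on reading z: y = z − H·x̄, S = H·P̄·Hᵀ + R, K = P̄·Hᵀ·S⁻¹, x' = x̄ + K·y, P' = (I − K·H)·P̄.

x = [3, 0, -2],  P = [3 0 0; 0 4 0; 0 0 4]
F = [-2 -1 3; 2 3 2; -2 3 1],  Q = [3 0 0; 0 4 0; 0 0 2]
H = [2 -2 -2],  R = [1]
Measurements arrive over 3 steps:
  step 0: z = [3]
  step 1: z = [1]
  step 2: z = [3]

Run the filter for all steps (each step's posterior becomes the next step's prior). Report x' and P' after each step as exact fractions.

step 0: x' = [-9138/869, -1262/869, -9172/869], P' = [40399/869 17200/869 23156/869; 17200/869 19092/869 -1792/869; 23156/869 -1792/869 25022/869]
step 1: x' = [-4006668/218861, -175086486/6346969, 55692954/6346969], P' = [17610241/218861 29732212/218861 -12138238/218861; 29732212/218861 1496552332/6346969 -633340644/6346969; -12138238/218861 -633340644/6346969 281468984/6346969]
step 2: x' = [-136812720662/26553364755, -48216962210/5310672951, 64345478476/26553364755], P' = [3974710996379/398300471325 1077153388928/79660094265 -1452801596752/398300471325; 1077153388928/79660094265 374299448612/15932018853 -786250723504/79660094265; -1452801596752/398300471325 -786250723504/79660094265 2495814250226/398300471325]

step 0: x̄ = F·x = [-12, 2, -8]
step 0: P̄ = F·P·Fᵀ + Q = [55 0 12; 0 68 32; 12 32 54]
step 0: y = z − H·x̄ = [15]
step 0: S = H·P̄·Hᵀ + R = [869]
step 0: K = P̄·Hᵀ·S⁻¹ = [86/869; -200/869; -148/869]
step 0: x' = x̄ + K·y = [-9138/869, -1262/869, -9172/869]
step 0: P' = (I − K·H)·P̄ = [40399/869 17200/869 23156/869; 17200/869 19092/869 -1792/869; 23156/869 -1792/869 25022/869]
step 1: x̄ = F·x = [-7978/869, -40406/869, 5318/869]
step 1: P̄ = F·P·Fᵀ + Q = [210173/869 -172572/869 -88998/869; -172572/869 807132/869 -2164/869; -88998/869 -2164/869 50408/869]
step 1: y = z − H·x̄ = [-53351/869]
step 1: S = H·P̄·Hᵀ + R = [6346969/869]
step 1: K = P̄·Hᵀ·S⁻¹ = [32534/218861; -1955080/6346969; -274484/6346969]
step 1: x' = x̄ + K·y = [-4006668/218861, -175086486/6346969, 55692954/6346969]
step 1: P' = (I − K·H)·P̄ = [17610241/218861 29732212/218861 -12138238/218861; 29732212/218861 1496552332/6346969 -633340644/6346969; -12138238/218861 -633340644/6346969 281468984/6346969]
step 2: x̄ = F·x = [574552092/6346969, -646260294/6346969, -237179760/6346969]
step 2: P̄ = F·P·Fᵀ + Q = [17564689331/6346969 -16878906544/6346969 -7302052616/6346969; -16878906544/6346969 16593673588/6346969 6993073008/6346969; -7302052616/6346969 6993073008/6346969 3067103834/6346969]
step 2: y = z − H·x̄ = [-2896943385/6346969]
step 2: S = H·P̄·Hᵀ + R = [398300471325/6346969]
step 2: K = P̄·Hᵀ·S⁻¹ = [83491296982/398300471325; -16186261256/79660094265; -34724458916/398300471325]
step 2: x' = x̄ + K·y = [-136812720662/26553364755, -48216962210/5310672951, 64345478476/26553364755]
step 2: P' = (I − K·H)·P̄ = [3974710996379/398300471325 1077153388928/79660094265 -1452801596752/398300471325; 1077153388928/79660094265 374299448612/15932018853 -786250723504/79660094265; -1452801596752/398300471325 -786250723504/79660094265 2495814250226/398300471325]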